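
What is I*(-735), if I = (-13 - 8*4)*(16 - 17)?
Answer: -33075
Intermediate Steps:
I = 45 (I = (-13 - 32)*(-1) = -45*(-1) = 45)
I*(-735) = 45*(-735) = -33075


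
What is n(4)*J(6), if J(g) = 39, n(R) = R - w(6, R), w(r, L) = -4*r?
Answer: 1092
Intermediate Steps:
n(R) = 24 + R (n(R) = R - (-4)*6 = R - 1*(-24) = R + 24 = 24 + R)
n(4)*J(6) = (24 + 4)*39 = 28*39 = 1092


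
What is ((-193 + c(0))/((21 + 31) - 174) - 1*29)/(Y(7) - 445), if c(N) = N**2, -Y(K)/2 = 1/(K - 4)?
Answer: 10035/163114 ≈ 0.061521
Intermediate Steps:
Y(K) = -2/(-4 + K) (Y(K) = -2/(K - 4) = -2/(-4 + K))
((-193 + c(0))/((21 + 31) - 174) - 1*29)/(Y(7) - 445) = ((-193 + 0**2)/((21 + 31) - 174) - 1*29)/(-2/(-4 + 7) - 445) = ((-193 + 0)/(52 - 174) - 29)/(-2/3 - 445) = (-193/(-122) - 29)/(-2*1/3 - 445) = (-193*(-1/122) - 29)/(-2/3 - 445) = (193/122 - 29)/(-1337/3) = -3345/122*(-3/1337) = 10035/163114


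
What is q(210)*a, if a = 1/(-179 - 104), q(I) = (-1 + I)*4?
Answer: -836/283 ≈ -2.9541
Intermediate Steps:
q(I) = -4 + 4*I
a = -1/283 (a = 1/(-283) = -1/283 ≈ -0.0035336)
q(210)*a = (-4 + 4*210)*(-1/283) = (-4 + 840)*(-1/283) = 836*(-1/283) = -836/283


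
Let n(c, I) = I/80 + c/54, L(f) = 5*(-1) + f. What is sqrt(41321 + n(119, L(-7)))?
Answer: sqrt(334716735)/90 ≈ 203.28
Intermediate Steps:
L(f) = -5 + f
n(c, I) = c/54 + I/80 (n(c, I) = I*(1/80) + c*(1/54) = I/80 + c/54 = c/54 + I/80)
sqrt(41321 + n(119, L(-7))) = sqrt(41321 + ((1/54)*119 + (-5 - 7)/80)) = sqrt(41321 + (119/54 + (1/80)*(-12))) = sqrt(41321 + (119/54 - 3/20)) = sqrt(41321 + 1109/540) = sqrt(22314449/540) = sqrt(334716735)/90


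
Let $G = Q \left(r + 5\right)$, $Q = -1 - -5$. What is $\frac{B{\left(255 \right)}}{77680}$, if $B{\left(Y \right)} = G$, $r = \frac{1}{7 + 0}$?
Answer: $\frac{9}{33985} \approx 0.00026482$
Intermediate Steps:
$Q = 4$ ($Q = -1 + 5 = 4$)
$r = \frac{1}{7} \approx 0.14286$
$G = \frac{144}{7}$ ($G = 4 \left(\frac{1}{7} + 5\right) = 4 \cdot \frac{36}{7} = \frac{144}{7} \approx 20.571$)
$B{\left(Y \right)} = \frac{144}{7}$
$\frac{B{\left(255 \right)}}{77680} = \frac{144}{7 \cdot 77680} = \frac{144}{7} \cdot \frac{1}{77680} = \frac{9}{33985}$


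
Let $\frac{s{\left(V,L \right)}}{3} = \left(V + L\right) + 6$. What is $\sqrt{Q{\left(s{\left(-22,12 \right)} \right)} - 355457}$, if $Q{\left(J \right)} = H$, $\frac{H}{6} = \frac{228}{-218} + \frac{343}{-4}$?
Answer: $\frac{i \sqrt{16917487790}}{218} \approx 596.64 i$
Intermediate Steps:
$H = - \frac{113529}{218}$ ($H = 6 \left(\frac{228}{-218} + \frac{343}{-4}\right) = 6 \left(228 \left(- \frac{1}{218}\right) + 343 \left(- \frac{1}{4}\right)\right) = 6 \left(- \frac{114}{109} - \frac{343}{4}\right) = 6 \left(- \frac{37843}{436}\right) = - \frac{113529}{218} \approx -520.78$)
$s{\left(V,L \right)} = 18 + 3 L + 3 V$ ($s{\left(V,L \right)} = 3 \left(\left(V + L\right) + 6\right) = 3 \left(\left(L + V\right) + 6\right) = 3 \left(6 + L + V\right) = 18 + 3 L + 3 V$)
$Q{\left(J \right)} = - \frac{113529}{218}$
$\sqrt{Q{\left(s{\left(-22,12 \right)} \right)} - 355457} = \sqrt{- \frac{113529}{218} - 355457} = \sqrt{- \frac{77603155}{218}} = \frac{i \sqrt{16917487790}}{218}$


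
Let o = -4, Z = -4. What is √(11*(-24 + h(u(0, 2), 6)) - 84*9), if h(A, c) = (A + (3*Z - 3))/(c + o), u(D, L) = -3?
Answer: I*√1119 ≈ 33.451*I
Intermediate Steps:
h(A, c) = (-15 + A)/(-4 + c) (h(A, c) = (A + (3*(-4) - 3))/(c - 4) = (A + (-12 - 3))/(-4 + c) = (A - 15)/(-4 + c) = (-15 + A)/(-4 + c))
√(11*(-24 + h(u(0, 2), 6)) - 84*9) = √(11*(-24 + (-15 - 3)/(-4 + 6)) - 84*9) = √(11*(-24 - 18/2) - 756) = √(11*(-24 + (½)*(-18)) - 756) = √(11*(-24 - 9) - 756) = √(11*(-33) - 756) = √(-363 - 756) = √(-1119) = I*√1119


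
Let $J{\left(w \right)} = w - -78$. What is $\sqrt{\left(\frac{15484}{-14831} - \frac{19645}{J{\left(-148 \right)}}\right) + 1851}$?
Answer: $\frac{\sqrt{91854116634938}}{207634} \approx 46.158$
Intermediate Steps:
$J{\left(w \right)} = 78 + w$ ($J{\left(w \right)} = w + 78 = 78 + w$)
$\sqrt{\left(\frac{15484}{-14831} - \frac{19645}{J{\left(-148 \right)}}\right) + 1851} = \sqrt{\left(\frac{15484}{-14831} - \frac{19645}{78 - 148}\right) + 1851} = \sqrt{\left(15484 \left(- \frac{1}{14831}\right) - \frac{19645}{-70}\right) + 1851} = \sqrt{\left(- \frac{15484}{14831} - - \frac{3929}{14}\right) + 1851} = \sqrt{\left(- \frac{15484}{14831} + \frac{3929}{14}\right) + 1851} = \sqrt{\frac{58054223}{207634} + 1851} = \sqrt{\frac{442384757}{207634}} = \frac{\sqrt{91854116634938}}{207634}$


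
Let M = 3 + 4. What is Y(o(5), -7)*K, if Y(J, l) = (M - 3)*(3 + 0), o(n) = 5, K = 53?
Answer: 636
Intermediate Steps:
M = 7
Y(J, l) = 12 (Y(J, l) = (7 - 3)*(3 + 0) = 4*3 = 12)
Y(o(5), -7)*K = 12*53 = 636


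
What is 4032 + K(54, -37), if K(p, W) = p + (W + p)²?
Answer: 4375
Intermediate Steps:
4032 + K(54, -37) = 4032 + (54 + (-37 + 54)²) = 4032 + (54 + 17²) = 4032 + (54 + 289) = 4032 + 343 = 4375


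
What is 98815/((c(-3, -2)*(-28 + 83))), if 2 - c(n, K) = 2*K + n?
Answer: 19763/99 ≈ 199.63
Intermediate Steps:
c(n, K) = 2 - n - 2*K (c(n, K) = 2 - (2*K + n) = 2 - (n + 2*K) = 2 + (-n - 2*K) = 2 - n - 2*K)
98815/((c(-3, -2)*(-28 + 83))) = 98815/(((2 - 1*(-3) - 2*(-2))*(-28 + 83))) = 98815/(((2 + 3 + 4)*55)) = 98815/((9*55)) = 98815/495 = 98815*(1/495) = 19763/99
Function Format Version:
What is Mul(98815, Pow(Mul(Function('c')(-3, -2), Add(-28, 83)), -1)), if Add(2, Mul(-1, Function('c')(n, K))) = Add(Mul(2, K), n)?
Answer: Rational(19763, 99) ≈ 199.63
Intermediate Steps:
Function('c')(n, K) = Add(2, Mul(-1, n), Mul(-2, K)) (Function('c')(n, K) = Add(2, Mul(-1, Add(Mul(2, K), n))) = Add(2, Mul(-1, Add(n, Mul(2, K)))) = Add(2, Add(Mul(-1, n), Mul(-2, K))) = Add(2, Mul(-1, n), Mul(-2, K)))
Mul(98815, Pow(Mul(Function('c')(-3, -2), Add(-28, 83)), -1)) = Mul(98815, Pow(Mul(Add(2, Mul(-1, -3), Mul(-2, -2)), Add(-28, 83)), -1)) = Mul(98815, Pow(Mul(Add(2, 3, 4), 55), -1)) = Mul(98815, Pow(Mul(9, 55), -1)) = Mul(98815, Pow(495, -1)) = Mul(98815, Rational(1, 495)) = Rational(19763, 99)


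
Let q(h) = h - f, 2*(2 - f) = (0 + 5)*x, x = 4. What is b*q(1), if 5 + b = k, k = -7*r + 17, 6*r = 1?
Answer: 195/2 ≈ 97.500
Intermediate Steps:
r = 1/6 (r = (1/6)*1 = 1/6 ≈ 0.16667)
f = -8 (f = 2 - (0 + 5)*4/2 = 2 - 5*4/2 = 2 - 1/2*20 = 2 - 10 = -8)
k = 95/6 (k = -7*1/6 + 17 = -7/6 + 17 = 95/6 ≈ 15.833)
b = 65/6 (b = -5 + 95/6 = 65/6 ≈ 10.833)
q(h) = 8 + h (q(h) = h - 1*(-8) = h + 8 = 8 + h)
b*q(1) = 65*(8 + 1)/6 = (65/6)*9 = 195/2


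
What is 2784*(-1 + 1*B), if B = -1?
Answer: -5568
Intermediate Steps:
2784*(-1 + 1*B) = 2784*(-1 + 1*(-1)) = 2784*(-1 - 1) = 2784*(-2) = -5568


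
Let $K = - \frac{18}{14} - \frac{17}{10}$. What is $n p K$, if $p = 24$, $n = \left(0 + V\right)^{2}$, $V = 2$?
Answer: $- \frac{10032}{35} \approx -286.63$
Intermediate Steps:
$n = 4$ ($n = \left(0 + 2\right)^{2} = 2^{2} = 4$)
$K = - \frac{209}{70}$ ($K = \left(-18\right) \frac{1}{14} - \frac{17}{10} = - \frac{9}{7} - \frac{17}{10} = - \frac{209}{70} \approx -2.9857$)
$n p K = 4 \cdot 24 \left(- \frac{209}{70}\right) = 96 \left(- \frac{209}{70}\right) = - \frac{10032}{35}$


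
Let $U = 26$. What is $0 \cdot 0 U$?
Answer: $0$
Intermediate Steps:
$0 \cdot 0 U = 0 \cdot 0 \cdot 26 = 0 \cdot 26 = 0$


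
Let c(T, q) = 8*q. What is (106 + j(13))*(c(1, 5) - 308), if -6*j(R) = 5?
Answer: -84554/3 ≈ -28185.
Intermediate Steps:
j(R) = -5/6 (j(R) = -1/6*5 = -5/6)
(106 + j(13))*(c(1, 5) - 308) = (106 - 5/6)*(8*5 - 308) = 631*(40 - 308)/6 = (631/6)*(-268) = -84554/3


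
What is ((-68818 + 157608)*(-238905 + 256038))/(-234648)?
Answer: -253539845/39108 ≈ -6483.1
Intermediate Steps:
((-68818 + 157608)*(-238905 + 256038))/(-234648) = (88790*17133)*(-1/234648) = 1521239070*(-1/234648) = -253539845/39108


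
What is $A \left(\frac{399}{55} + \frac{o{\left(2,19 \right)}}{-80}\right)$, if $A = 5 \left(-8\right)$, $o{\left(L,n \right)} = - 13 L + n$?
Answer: $- \frac{6461}{22} \approx -293.68$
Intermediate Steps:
$o{\left(L,n \right)} = n - 13 L$
$A = -40$
$A \left(\frac{399}{55} + \frac{o{\left(2,19 \right)}}{-80}\right) = - 40 \left(\frac{399}{55} + \frac{19 - 26}{-80}\right) = - 40 \left(399 \cdot \frac{1}{55} + \left(19 - 26\right) \left(- \frac{1}{80}\right)\right) = - 40 \left(\frac{399}{55} - - \frac{7}{80}\right) = - 40 \left(\frac{399}{55} + \frac{7}{80}\right) = \left(-40\right) \frac{6461}{880} = - \frac{6461}{22}$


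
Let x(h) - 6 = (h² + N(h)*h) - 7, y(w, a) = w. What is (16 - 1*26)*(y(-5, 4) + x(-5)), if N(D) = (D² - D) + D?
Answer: 1060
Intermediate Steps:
N(D) = D²
x(h) = -1 + h² + h³ (x(h) = 6 + ((h² + h²*h) - 7) = 6 + ((h² + h³) - 7) = 6 + (-7 + h² + h³) = -1 + h² + h³)
(16 - 1*26)*(y(-5, 4) + x(-5)) = (16 - 1*26)*(-5 + (-1 + (-5)² + (-5)³)) = (16 - 26)*(-5 + (-1 + 25 - 125)) = -10*(-5 - 101) = -10*(-106) = 1060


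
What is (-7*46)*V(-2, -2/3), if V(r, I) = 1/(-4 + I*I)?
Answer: 1449/16 ≈ 90.563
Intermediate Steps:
V(r, I) = 1/(-4 + I²)
(-7*46)*V(-2, -2/3) = (-7*46)/(-4 + (-2/3)²) = -322/(-4 + (-2*⅓)²) = -322/(-4 + (-⅔)²) = -322/(-4 + 4/9) = -322/(-32/9) = -322*(-9/32) = 1449/16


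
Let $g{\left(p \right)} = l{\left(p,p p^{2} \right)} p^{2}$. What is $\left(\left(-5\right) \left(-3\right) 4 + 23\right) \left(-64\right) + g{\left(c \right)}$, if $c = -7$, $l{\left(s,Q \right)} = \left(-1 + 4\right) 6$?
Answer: $-4430$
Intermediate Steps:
$l{\left(s,Q \right)} = 18$ ($l{\left(s,Q \right)} = 3 \cdot 6 = 18$)
$g{\left(p \right)} = 18 p^{2}$
$\left(\left(-5\right) \left(-3\right) 4 + 23\right) \left(-64\right) + g{\left(c \right)} = \left(\left(-5\right) \left(-3\right) 4 + 23\right) \left(-64\right) + 18 \left(-7\right)^{2} = \left(15 \cdot 4 + 23\right) \left(-64\right) + 18 \cdot 49 = \left(60 + 23\right) \left(-64\right) + 882 = 83 \left(-64\right) + 882 = -5312 + 882 = -4430$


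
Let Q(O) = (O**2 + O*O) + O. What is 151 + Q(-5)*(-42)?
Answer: -1739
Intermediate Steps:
Q(O) = O + 2*O**2 (Q(O) = (O**2 + O**2) + O = 2*O**2 + O = O + 2*O**2)
151 + Q(-5)*(-42) = 151 - 5*(1 + 2*(-5))*(-42) = 151 - 5*(1 - 10)*(-42) = 151 - 5*(-9)*(-42) = 151 + 45*(-42) = 151 - 1890 = -1739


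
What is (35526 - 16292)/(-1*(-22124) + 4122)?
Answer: 9617/13123 ≈ 0.73284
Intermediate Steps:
(35526 - 16292)/(-1*(-22124) + 4122) = 19234/(22124 + 4122) = 19234/26246 = 19234*(1/26246) = 9617/13123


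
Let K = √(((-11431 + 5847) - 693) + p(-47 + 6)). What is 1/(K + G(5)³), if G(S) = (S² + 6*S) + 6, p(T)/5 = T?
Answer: 226981/51520380843 - I*√6482/51520380843 ≈ 4.4057e-6 - 1.5627e-9*I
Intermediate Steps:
p(T) = 5*T
G(S) = 6 + S² + 6*S
K = I*√6482 (K = √(((-11431 + 5847) - 693) + 5*(-47 + 6)) = √((-5584 - 693) + 5*(-41)) = √(-6277 - 205) = √(-6482) = I*√6482 ≈ 80.511*I)
1/(K + G(5)³) = 1/(I*√6482 + (6 + 5² + 6*5)³) = 1/(I*√6482 + (6 + 25 + 30)³) = 1/(I*√6482 + 61³) = 1/(I*√6482 + 226981) = 1/(226981 + I*√6482)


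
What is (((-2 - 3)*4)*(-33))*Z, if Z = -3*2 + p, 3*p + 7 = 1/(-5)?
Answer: -5544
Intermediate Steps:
p = -12/5 (p = -7/3 + (⅓)/(-5) = -7/3 + (⅓)*(-⅕) = -7/3 - 1/15 = -12/5 ≈ -2.4000)
Z = -42/5 (Z = -3*2 - 12/5 = -6 - 12/5 = -42/5 ≈ -8.4000)
(((-2 - 3)*4)*(-33))*Z = (((-2 - 3)*4)*(-33))*(-42/5) = (-5*4*(-33))*(-42/5) = -20*(-33)*(-42/5) = 660*(-42/5) = -5544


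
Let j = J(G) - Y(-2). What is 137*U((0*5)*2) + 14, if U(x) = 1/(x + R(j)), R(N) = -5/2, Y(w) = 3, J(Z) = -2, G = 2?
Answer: -204/5 ≈ -40.800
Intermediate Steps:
j = -5 (j = -2 - 1*3 = -2 - 3 = -5)
R(N) = -5/2 (R(N) = -5*1/2 = -5/2)
U(x) = 1/(-5/2 + x) (U(x) = 1/(x - 5/2) = 1/(-5/2 + x))
137*U((0*5)*2) + 14 = 137*(2/(-5 + 2*((0*5)*2))) + 14 = 137*(2/(-5 + 2*(0*2))) + 14 = 137*(2/(-5 + 2*0)) + 14 = 137*(2/(-5 + 0)) + 14 = 137*(2/(-5)) + 14 = 137*(2*(-1/5)) + 14 = 137*(-2/5) + 14 = -274/5 + 14 = -204/5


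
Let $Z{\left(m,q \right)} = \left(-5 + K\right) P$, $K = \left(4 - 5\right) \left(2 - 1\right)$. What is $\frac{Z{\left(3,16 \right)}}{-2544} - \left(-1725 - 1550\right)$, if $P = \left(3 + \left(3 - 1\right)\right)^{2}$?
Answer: $\frac{1388625}{424} \approx 3275.1$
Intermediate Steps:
$K = -1$ ($K = \left(-1\right) 1 = -1$)
$P = 25$ ($P = \left(3 + \left(3 - 1\right)\right)^{2} = \left(3 + 2\right)^{2} = 5^{2} = 25$)
$Z{\left(m,q \right)} = -150$ ($Z{\left(m,q \right)} = \left(-5 - 1\right) 25 = \left(-6\right) 25 = -150$)
$\frac{Z{\left(3,16 \right)}}{-2544} - \left(-1725 - 1550\right) = - \frac{150}{-2544} - \left(-1725 - 1550\right) = \left(-150\right) \left(- \frac{1}{2544}\right) - -3275 = \frac{25}{424} + 3275 = \frac{1388625}{424}$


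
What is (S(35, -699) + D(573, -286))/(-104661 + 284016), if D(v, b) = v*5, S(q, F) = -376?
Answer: 2489/179355 ≈ 0.013878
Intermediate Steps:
D(v, b) = 5*v
(S(35, -699) + D(573, -286))/(-104661 + 284016) = (-376 + 5*573)/(-104661 + 284016) = (-376 + 2865)/179355 = 2489*(1/179355) = 2489/179355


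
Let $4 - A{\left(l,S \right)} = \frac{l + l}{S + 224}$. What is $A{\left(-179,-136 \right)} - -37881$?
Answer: $\frac{1667119}{44} \approx 37889.0$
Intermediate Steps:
$A{\left(l,S \right)} = 4 - \frac{2 l}{224 + S}$ ($A{\left(l,S \right)} = 4 - \frac{l + l}{S + 224} = 4 - \frac{2 l}{224 + S}$)
$A{\left(-179,-136 \right)} - -37881 = \frac{2 \left(448 - -179 + 2 \left(-136\right)\right)}{224 - 136} - -37881 = \frac{2 \left(448 + 179 - 272\right)}{88} + 37881 = 2 \cdot \frac{1}{88} \cdot 355 + 37881 = \frac{355}{44} + 37881 = \frac{1667119}{44}$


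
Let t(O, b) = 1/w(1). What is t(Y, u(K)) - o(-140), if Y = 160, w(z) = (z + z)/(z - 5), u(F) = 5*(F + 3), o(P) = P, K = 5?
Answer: 138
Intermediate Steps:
u(F) = 15 + 5*F (u(F) = 5*(3 + F) = 15 + 5*F)
w(z) = 2*z/(-5 + z) (w(z) = (2*z)/(-5 + z) = 2*z/(-5 + z))
t(O, b) = -2 (t(O, b) = 1/(2*1/(-5 + 1)) = 1/(2*1/(-4)) = 1/(2*1*(-¼)) = 1/(-½) = -2)
t(Y, u(K)) - o(-140) = -2 - 1*(-140) = -2 + 140 = 138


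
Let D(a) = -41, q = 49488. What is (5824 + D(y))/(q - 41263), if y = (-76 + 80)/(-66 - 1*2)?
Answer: 5783/8225 ≈ 0.70310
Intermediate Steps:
y = -1/17 (y = 4/(-66 - 2) = 4/(-68) = 4*(-1/68) = -1/17 ≈ -0.058824)
(5824 + D(y))/(q - 41263) = (5824 - 41)/(49488 - 41263) = 5783/8225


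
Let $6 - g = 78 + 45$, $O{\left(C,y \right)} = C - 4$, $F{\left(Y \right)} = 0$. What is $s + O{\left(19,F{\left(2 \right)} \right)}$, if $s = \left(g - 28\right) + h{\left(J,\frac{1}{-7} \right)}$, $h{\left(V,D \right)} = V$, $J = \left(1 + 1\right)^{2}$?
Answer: $-126$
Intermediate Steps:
$J = 4$ ($J = 2^{2} = 4$)
$O{\left(C,y \right)} = -4 + C$ ($O{\left(C,y \right)} = C - 4 = -4 + C$)
$g = -117$ ($g = 6 - \left(78 + 45\right) = 6 - 123 = -117$)
$s = -141$ ($s = \left(-117 - 28\right) + 4 = -145 + 4 = -141$)
$s + O{\left(19,F{\left(2 \right)} \right)} = -141 + \left(-4 + 19\right) = -141 + 15 = -126$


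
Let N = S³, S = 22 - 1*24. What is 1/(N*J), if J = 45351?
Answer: -1/362808 ≈ -2.7563e-6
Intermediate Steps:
S = -2 (S = 22 - 24 = -2)
N = -8 (N = (-2)³ = -8)
1/(N*J) = 1/(-8*45351) = -⅛*1/45351 = -1/362808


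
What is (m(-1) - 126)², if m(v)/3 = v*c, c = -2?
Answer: 14400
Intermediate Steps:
m(v) = -6*v (m(v) = 3*(v*(-2)) = 3*(-2*v) = -6*v)
(m(-1) - 126)² = (-6*(-1) - 126)² = (6 - 126)² = (-120)² = 14400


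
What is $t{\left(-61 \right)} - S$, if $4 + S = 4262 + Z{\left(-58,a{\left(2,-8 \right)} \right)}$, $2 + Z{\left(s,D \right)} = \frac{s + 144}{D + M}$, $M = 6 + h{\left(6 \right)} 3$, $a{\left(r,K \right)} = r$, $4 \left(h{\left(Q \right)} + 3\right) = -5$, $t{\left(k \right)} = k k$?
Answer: $- \frac{9821}{19} \approx -516.89$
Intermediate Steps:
$t{\left(k \right)} = k^{2}$
$h{\left(Q \right)} = - \frac{17}{4}$ ($h{\left(Q \right)} = -3 + \frac{1}{4} \left(-5\right) = -3 - \frac{5}{4} = - \frac{17}{4}$)
$M = - \frac{27}{4}$ ($M = 6 - \frac{51}{4} = - \frac{27}{4} \approx -6.75$)
$Z{\left(s,D \right)} = -2 + \frac{144 + s}{- \frac{27}{4} + D}$ ($Z{\left(s,D \right)} = -2 + \frac{s + 144}{D - \frac{27}{4}} = -2 + \frac{144 + s}{- \frac{27}{4} + D}$)
$S = \frac{80520}{19}$ ($S = -4 + \left(4262 + \frac{2 \left(315 - 8 + 2 \left(-58\right)\right)}{-27 + 4 \cdot 2}\right) = -4 + \left(4262 + \frac{2 \left(315 - 8 - 116\right)}{-27 + 8}\right) = -4 + \left(4262 + 2 \frac{1}{-19} \cdot 191\right) = -4 + \left(4262 + 2 \left(- \frac{1}{19}\right) 191\right) = -4 + \left(4262 - \frac{382}{19}\right) = -4 + \frac{80596}{19} = \frac{80520}{19} \approx 4237.9$)
$t{\left(-61 \right)} - S = \left(-61\right)^{2} - \frac{80520}{19} = 3721 - \frac{80520}{19} = - \frac{9821}{19}$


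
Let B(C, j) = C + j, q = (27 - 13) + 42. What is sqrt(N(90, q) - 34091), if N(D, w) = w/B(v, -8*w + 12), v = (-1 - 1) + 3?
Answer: I*sqrt(6450893835)/435 ≈ 184.64*I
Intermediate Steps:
q = 56 (q = 14 + 42 = 56)
v = 1 (v = -2 + 3 = 1)
N(D, w) = w/(13 - 8*w) (N(D, w) = w/(1 + (-8*w + 12)) = w/(1 + (12 - 8*w)) = w/(13 - 8*w))
sqrt(N(90, q) - 34091) = sqrt(-1*56/(-13 + 8*56) - 34091) = sqrt(-1*56/(-13 + 448) - 34091) = sqrt(-1*56/435 - 34091) = sqrt(-1*56*1/435 - 34091) = sqrt(-56/435 - 34091) = sqrt(-14829641/435) = I*sqrt(6450893835)/435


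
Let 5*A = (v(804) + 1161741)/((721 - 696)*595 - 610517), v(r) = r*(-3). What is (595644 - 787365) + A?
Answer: -570986558739/2978210 ≈ -1.9172e+5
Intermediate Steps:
v(r) = -3*r
A = -1159329/2978210 (A = ((-3*804 + 1161741)/((721 - 696)*595 - 610517))/5 = ((-2412 + 1161741)/(25*595 - 610517))/5 = (1159329/(14875 - 610517))/5 = (1159329/(-595642))/5 = (1159329*(-1/595642))/5 = (1/5)*(-1159329/595642) = -1159329/2978210 ≈ -0.38927)
(595644 - 787365) + A = (595644 - 787365) - 1159329/2978210 = -191721 - 1159329/2978210 = -570986558739/2978210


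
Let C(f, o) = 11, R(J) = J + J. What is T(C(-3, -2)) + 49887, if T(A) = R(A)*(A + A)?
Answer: 50371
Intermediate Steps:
R(J) = 2*J
T(A) = 4*A² (T(A) = (2*A)*(A + A) = (2*A)*(2*A) = 4*A²)
T(C(-3, -2)) + 49887 = 4*11² + 49887 = 4*121 + 49887 = 484 + 49887 = 50371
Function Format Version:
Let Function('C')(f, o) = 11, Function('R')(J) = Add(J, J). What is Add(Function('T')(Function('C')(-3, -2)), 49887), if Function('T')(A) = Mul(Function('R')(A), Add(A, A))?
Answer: 50371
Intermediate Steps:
Function('R')(J) = Mul(2, J)
Function('T')(A) = Mul(4, Pow(A, 2)) (Function('T')(A) = Mul(Mul(2, A), Add(A, A)) = Mul(Mul(2, A), Mul(2, A)) = Mul(4, Pow(A, 2)))
Add(Function('T')(Function('C')(-3, -2)), 49887) = Add(Mul(4, Pow(11, 2)), 49887) = Add(Mul(4, 121), 49887) = Add(484, 49887) = 50371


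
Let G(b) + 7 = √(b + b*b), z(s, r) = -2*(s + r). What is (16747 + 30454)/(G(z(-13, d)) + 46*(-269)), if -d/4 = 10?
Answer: -584395581/153277819 - 47201*√11342/153277819 ≈ -3.8455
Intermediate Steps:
d = -40 (d = -4*10 = -40)
z(s, r) = -2*r - 2*s (z(s, r) = -2*(r + s) = -2*r - 2*s)
G(b) = -7 + √(b + b²) (G(b) = -7 + √(b + b*b) = -7 + √(b + b²))
(16747 + 30454)/(G(z(-13, d)) + 46*(-269)) = (16747 + 30454)/((-7 + √((-2*(-40) - 2*(-13))*(1 + (-2*(-40) - 2*(-13))))) + 46*(-269)) = 47201/((-7 + √((80 + 26)*(1 + (80 + 26)))) - 12374) = 47201/((-7 + √(106*(1 + 106))) - 12374) = 47201/((-7 + √(106*107)) - 12374) = 47201/((-7 + √11342) - 12374) = 47201/(-12381 + √11342)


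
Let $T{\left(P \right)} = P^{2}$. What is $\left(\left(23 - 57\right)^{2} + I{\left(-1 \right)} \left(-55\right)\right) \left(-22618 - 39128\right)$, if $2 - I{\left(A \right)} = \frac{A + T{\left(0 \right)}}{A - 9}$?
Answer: $-64925919$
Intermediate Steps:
$I{\left(A \right)} = 2 - \frac{A}{-9 + A}$ ($I{\left(A \right)} = 2 - \frac{A + 0^{2}}{A - 9} = 2 - \frac{A + 0}{-9 + A} = 2 - \frac{A}{-9 + A}$)
$\left(\left(23 - 57\right)^{2} + I{\left(-1 \right)} \left(-55\right)\right) \left(-22618 - 39128\right) = \left(\left(23 - 57\right)^{2} + \frac{-18 - 1}{-9 - 1} \left(-55\right)\right) \left(-22618 - 39128\right) = \left(\left(-34\right)^{2} + \frac{1}{-10} \left(-19\right) \left(-55\right)\right) \left(-61746\right) = \left(1156 + \left(- \frac{1}{10}\right) \left(-19\right) \left(-55\right)\right) \left(-61746\right) = \left(1156 + \frac{19}{10} \left(-55\right)\right) \left(-61746\right) = \left(1156 - \frac{209}{2}\right) \left(-61746\right) = \frac{2103}{2} \left(-61746\right) = -64925919$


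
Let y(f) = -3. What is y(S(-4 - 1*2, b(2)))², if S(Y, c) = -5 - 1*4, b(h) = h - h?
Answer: 9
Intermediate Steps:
b(h) = 0
S(Y, c) = -9 (S(Y, c) = -5 - 4 = -9)
y(S(-4 - 1*2, b(2)))² = (-3)² = 9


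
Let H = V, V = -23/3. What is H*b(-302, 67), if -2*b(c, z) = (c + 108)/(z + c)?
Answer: 2231/705 ≈ 3.1645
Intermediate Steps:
V = -23/3 (V = -23*⅓ = -23/3 ≈ -7.6667)
b(c, z) = -(108 + c)/(2*(c + z)) (b(c, z) = -(c + 108)/(2*(z + c)) = -(108 + c)/(2*(c + z)))
H = -23/3 ≈ -7.6667
H*b(-302, 67) = -23*(-54 - ½*(-302))/(3*(-302 + 67)) = -23*(-54 + 151)/(3*(-235)) = -(-23)*97/705 = -23/3*(-97/235) = 2231/705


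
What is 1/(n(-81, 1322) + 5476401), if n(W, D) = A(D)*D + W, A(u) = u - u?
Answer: 1/5476320 ≈ 1.8260e-7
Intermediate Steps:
A(u) = 0
n(W, D) = W (n(W, D) = 0*D + W = 0 + W = W)
1/(n(-81, 1322) + 5476401) = 1/(-81 + 5476401) = 1/5476320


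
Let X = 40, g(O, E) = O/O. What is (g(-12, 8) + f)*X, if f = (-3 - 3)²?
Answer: 1480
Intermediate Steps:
g(O, E) = 1
f = 36 (f = (-6)² = 36)
(g(-12, 8) + f)*X = (1 + 36)*40 = 37*40 = 1480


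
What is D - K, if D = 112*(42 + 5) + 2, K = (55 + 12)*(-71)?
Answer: 10023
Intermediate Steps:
K = -4757 (K = 67*(-71) = -4757)
D = 5266 (D = 112*47 + 2 = 5264 + 2 = 5266)
D - K = 5266 - 1*(-4757) = 5266 + 4757 = 10023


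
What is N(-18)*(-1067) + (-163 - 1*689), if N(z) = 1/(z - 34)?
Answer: -43237/52 ≈ -831.48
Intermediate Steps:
N(z) = 1/(-34 + z)
N(-18)*(-1067) + (-163 - 1*689) = -1067/(-34 - 18) + (-163 - 1*689) = -1067/(-52) + (-163 - 689) = -1/52*(-1067) - 852 = 1067/52 - 852 = -43237/52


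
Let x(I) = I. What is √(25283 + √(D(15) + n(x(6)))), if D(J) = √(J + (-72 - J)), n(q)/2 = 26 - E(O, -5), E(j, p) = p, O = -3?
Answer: √(25283 + √2*√(31 + 3*I*√2)) ≈ 159.03 + 0.002*I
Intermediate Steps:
n(q) = 62 (n(q) = 2*(26 - 1*(-5)) = 2*(26 + 5) = 2*31 = 62)
D(J) = 6*I*√2 (D(J) = √(-72) = 6*I*√2)
√(25283 + √(D(15) + n(x(6)))) = √(25283 + √(6*I*√2 + 62)) = √(25283 + √(62 + 6*I*√2))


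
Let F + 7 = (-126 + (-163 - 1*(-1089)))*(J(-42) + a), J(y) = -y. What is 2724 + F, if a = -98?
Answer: -42083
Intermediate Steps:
F = -44807 (F = -7 + (-126 + (-163 - 1*(-1089)))*(-1*(-42) - 98) = -7 + (-126 + (-163 + 1089))*(42 - 98) = -7 + (-126 + 926)*(-56) = -7 + 800*(-56) = -7 - 44800 = -44807)
2724 + F = 2724 - 44807 = -42083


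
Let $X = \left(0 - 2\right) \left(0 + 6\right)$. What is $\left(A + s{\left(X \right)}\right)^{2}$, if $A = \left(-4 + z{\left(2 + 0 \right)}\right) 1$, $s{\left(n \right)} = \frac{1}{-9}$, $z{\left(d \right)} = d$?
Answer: $\frac{361}{81} \approx 4.4568$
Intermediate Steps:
$X = -12$ ($X = \left(-2\right) 6 = -12$)
$s{\left(n \right)} = - \frac{1}{9}$
$A = -2$ ($A = \left(-4 + \left(2 + 0\right)\right) 1 = \left(-4 + 2\right) 1 = \left(-2\right) 1 = -2$)
$\left(A + s{\left(X \right)}\right)^{2} = \left(-2 - \frac{1}{9}\right)^{2} = \left(- \frac{19}{9}\right)^{2} = \frac{361}{81}$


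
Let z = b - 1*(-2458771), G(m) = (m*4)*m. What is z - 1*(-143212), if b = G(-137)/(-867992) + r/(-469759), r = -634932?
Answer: 265237854617252271/101936763482 ≈ 2.6020e+6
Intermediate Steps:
G(m) = 4*m² (G(m) = (4*m)*m = 4*m²)
b = 128962067465/101936763482 (b = (4*(-137)²)/(-867992) - 634932/(-469759) = (4*18769)*(-1/867992) - 634932*(-1/469759) = 75076*(-1/867992) + 634932/469759 = -18769/216998 + 634932/469759 = 128962067465/101936763482 ≈ 1.2651)
z = 250639286845468087/101936763482 (z = 128962067465/101936763482 - 1*(-2458771) = 128962067465/101936763482 + 2458771 = 250639286845468087/101936763482 ≈ 2.4588e+6)
z - 1*(-143212) = 250639286845468087/101936763482 - 1*(-143212) = 250639286845468087/101936763482 + 143212 = 265237854617252271/101936763482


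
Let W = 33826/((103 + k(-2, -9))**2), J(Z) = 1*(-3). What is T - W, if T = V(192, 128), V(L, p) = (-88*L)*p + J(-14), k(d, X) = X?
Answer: -9554785751/4418 ≈ -2.1627e+6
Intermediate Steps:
J(Z) = -3
V(L, p) = -3 - 88*L*p (V(L, p) = (-88*L)*p - 3 = -88*L*p - 3 = -3 - 88*L*p)
W = 16913/4418 (W = 33826/((103 - 9)**2) = 33826/(94**2) = 33826/8836 = 33826*(1/8836) = 16913/4418 ≈ 3.8282)
T = -2162691 (T = -3 - 88*192*128 = -3 - 2162688 = -2162691)
T - W = -2162691 - 1*16913/4418 = -2162691 - 16913/4418 = -9554785751/4418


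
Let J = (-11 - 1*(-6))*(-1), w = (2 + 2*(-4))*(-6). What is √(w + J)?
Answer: √41 ≈ 6.4031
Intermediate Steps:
w = 36 (w = (2 - 8)*(-6) = -6*(-6) = 36)
J = 5 (J = (-11 + 6)*(-1) = -5*(-1) = 5)
√(w + J) = √(36 + 5) = √41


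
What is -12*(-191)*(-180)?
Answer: -412560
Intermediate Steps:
-12*(-191)*(-180) = 2292*(-180) = -412560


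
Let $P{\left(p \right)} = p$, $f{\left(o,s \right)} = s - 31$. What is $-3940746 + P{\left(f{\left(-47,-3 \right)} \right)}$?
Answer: $-3940780$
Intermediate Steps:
$f{\left(o,s \right)} = -31 + s$
$-3940746 + P{\left(f{\left(-47,-3 \right)} \right)} = -3940746 - 34 = -3940780$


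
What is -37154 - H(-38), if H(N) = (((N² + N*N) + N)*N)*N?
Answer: -4152554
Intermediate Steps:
H(N) = N²*(N + 2*N²) (H(N) = (((N² + N²) + N)*N)*N = ((2*N² + N)*N)*N = ((N + 2*N²)*N)*N = (N*(N + 2*N²))*N = N²*(N + 2*N²))
-37154 - H(-38) = -37154 - (-38)³*(1 + 2*(-38)) = -37154 - (-54872)*(1 - 76) = -37154 - (-54872)*(-75) = -37154 - 1*4115400 = -37154 - 4115400 = -4152554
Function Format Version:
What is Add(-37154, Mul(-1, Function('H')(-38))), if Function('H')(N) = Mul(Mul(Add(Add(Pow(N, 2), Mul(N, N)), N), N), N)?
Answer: -4152554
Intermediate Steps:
Function('H')(N) = Mul(Pow(N, 2), Add(N, Mul(2, Pow(N, 2)))) (Function('H')(N) = Mul(Mul(Add(Add(Pow(N, 2), Pow(N, 2)), N), N), N) = Mul(Mul(Add(Mul(2, Pow(N, 2)), N), N), N) = Mul(Mul(Add(N, Mul(2, Pow(N, 2))), N), N) = Mul(Mul(N, Add(N, Mul(2, Pow(N, 2)))), N) = Mul(Pow(N, 2), Add(N, Mul(2, Pow(N, 2)))))
Add(-37154, Mul(-1, Function('H')(-38))) = Add(-37154, Mul(-1, Mul(Pow(-38, 3), Add(1, Mul(2, -38))))) = Add(-37154, Mul(-1, Mul(-54872, Add(1, -76)))) = Add(-37154, Mul(-1, Mul(-54872, -75))) = Add(-37154, Mul(-1, 4115400)) = Add(-37154, -4115400) = -4152554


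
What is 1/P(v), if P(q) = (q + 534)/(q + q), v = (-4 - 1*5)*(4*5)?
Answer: -60/59 ≈ -1.0169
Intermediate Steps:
v = -180 (v = (-4 - 5)*20 = -9*20 = -180)
P(q) = (534 + q)/(2*q) (P(q) = (534 + q)/((2*q)) = (534 + q)*(1/(2*q)) = (534 + q)/(2*q))
1/P(v) = 1/((½)*(534 - 180)/(-180)) = 1/((½)*(-1/180)*354) = 1/(-59/60) = -60/59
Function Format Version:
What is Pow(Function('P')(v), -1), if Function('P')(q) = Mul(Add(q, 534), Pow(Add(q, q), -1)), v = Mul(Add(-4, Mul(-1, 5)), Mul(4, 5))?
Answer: Rational(-60, 59) ≈ -1.0169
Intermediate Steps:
v = -180 (v = Mul(Add(-4, -5), 20) = Mul(-9, 20) = -180)
Function('P')(q) = Mul(Rational(1, 2), Pow(q, -1), Add(534, q)) (Function('P')(q) = Mul(Add(534, q), Pow(Mul(2, q), -1)) = Mul(Add(534, q), Mul(Rational(1, 2), Pow(q, -1))) = Mul(Rational(1, 2), Pow(q, -1), Add(534, q)))
Pow(Function('P')(v), -1) = Pow(Mul(Rational(1, 2), Pow(-180, -1), Add(534, -180)), -1) = Pow(Mul(Rational(1, 2), Rational(-1, 180), 354), -1) = Pow(Rational(-59, 60), -1) = Rational(-60, 59)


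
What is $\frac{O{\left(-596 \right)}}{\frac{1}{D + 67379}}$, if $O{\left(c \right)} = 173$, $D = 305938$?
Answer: $64583841$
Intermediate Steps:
$\frac{O{\left(-596 \right)}}{\frac{1}{D + 67379}} = \frac{173}{\frac{1}{305938 + 67379}} = \frac{173}{\frac{1}{373317}} = 173 \frac{1}{\frac{1}{373317}} = 173 \cdot 373317 = 64583841$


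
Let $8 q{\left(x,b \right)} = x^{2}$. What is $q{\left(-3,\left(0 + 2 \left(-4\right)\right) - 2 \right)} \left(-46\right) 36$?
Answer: $-1863$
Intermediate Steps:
$q{\left(x,b \right)} = \frac{x^{2}}{8}$
$q{\left(-3,\left(0 + 2 \left(-4\right)\right) - 2 \right)} \left(-46\right) 36 = \frac{\left(-3\right)^{2}}{8} \left(-46\right) 36 = \frac{1}{8} \cdot 9 \left(-46\right) 36 = \frac{9}{8} \left(-46\right) 36 = \left(- \frac{207}{4}\right) 36 = -1863$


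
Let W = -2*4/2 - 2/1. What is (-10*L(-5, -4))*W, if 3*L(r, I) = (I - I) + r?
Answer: -100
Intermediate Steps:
L(r, I) = r/3 (L(r, I) = ((I - I) + r)/3 = (0 + r)/3 = r/3)
W = -6 (W = -8*1/2 - 2*1 = -4 - 2 = -6)
(-10*L(-5, -4))*W = -10*(-5)/3*(-6) = -10*(-5/3)*(-6) = (50/3)*(-6) = -100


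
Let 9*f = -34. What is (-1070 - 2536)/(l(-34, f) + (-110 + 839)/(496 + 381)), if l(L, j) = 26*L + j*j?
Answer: 256159422/61723847 ≈ 4.1501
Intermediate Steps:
f = -34/9 (f = (⅑)*(-34) = -34/9 ≈ -3.7778)
l(L, j) = j² + 26*L (l(L, j) = 26*L + j² = j² + 26*L)
(-1070 - 2536)/(l(-34, f) + (-110 + 839)/(496 + 381)) = (-1070 - 2536)/(((-34/9)² + 26*(-34)) + (-110 + 839)/(496 + 381)) = -3606/((1156/81 - 884) + 729/877) = -3606/(-70448/81 + 729*(1/877)) = -3606/(-70448/81 + 729/877) = -3606/(-61723847/71037) = -3606*(-71037/61723847) = 256159422/61723847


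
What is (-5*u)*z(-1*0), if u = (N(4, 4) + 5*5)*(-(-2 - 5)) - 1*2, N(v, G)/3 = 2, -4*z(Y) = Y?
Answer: 0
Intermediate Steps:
z(Y) = -Y/4
N(v, G) = 6 (N(v, G) = 3*2 = 6)
u = 215 (u = (6 + 5*5)*(-(-2 - 5)) - 1*2 = (6 + 25)*(-1*(-7)) - 2 = 31*7 - 2 = 217 - 2 = 215)
(-5*u)*z(-1*0) = (-5*215)*(-(-1)*0/4) = -(-1075)*0/4 = -1075*0 = 0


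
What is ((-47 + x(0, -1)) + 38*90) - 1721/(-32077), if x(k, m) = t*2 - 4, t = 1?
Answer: 108133288/32077 ≈ 3371.1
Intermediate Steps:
x(k, m) = -2 (x(k, m) = 1*2 - 4 = 2 - 4 = -2)
((-47 + x(0, -1)) + 38*90) - 1721/(-32077) = ((-47 - 2) + 38*90) - 1721/(-32077) = (-49 + 3420) - 1721*(-1)/32077 = 3371 - 1*(-1721/32077) = 3371 + 1721/32077 = 108133288/32077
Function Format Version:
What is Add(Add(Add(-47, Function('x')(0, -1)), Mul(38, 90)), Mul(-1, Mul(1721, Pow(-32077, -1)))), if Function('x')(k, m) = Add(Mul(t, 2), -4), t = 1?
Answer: Rational(108133288, 32077) ≈ 3371.1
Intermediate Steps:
Function('x')(k, m) = -2 (Function('x')(k, m) = Add(Mul(1, 2), -4) = Add(2, -4) = -2)
Add(Add(Add(-47, Function('x')(0, -1)), Mul(38, 90)), Mul(-1, Mul(1721, Pow(-32077, -1)))) = Add(Add(Add(-47, -2), Mul(38, 90)), Mul(-1, Mul(1721, Pow(-32077, -1)))) = Add(Add(-49, 3420), Mul(-1, Mul(1721, Rational(-1, 32077)))) = Add(3371, Mul(-1, Rational(-1721, 32077))) = Add(3371, Rational(1721, 32077)) = Rational(108133288, 32077)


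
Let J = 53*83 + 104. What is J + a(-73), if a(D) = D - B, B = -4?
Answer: 4434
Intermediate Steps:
a(D) = 4 + D (a(D) = D - 1*(-4) = D + 4 = 4 + D)
J = 4503 (J = 4399 + 104 = 4503)
J + a(-73) = 4503 + (4 - 73) = 4503 - 69 = 4434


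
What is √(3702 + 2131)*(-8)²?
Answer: 64*√5833 ≈ 4887.9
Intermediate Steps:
√(3702 + 2131)*(-8)² = √5833*64 = 64*√5833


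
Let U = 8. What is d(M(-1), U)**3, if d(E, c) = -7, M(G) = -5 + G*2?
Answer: -343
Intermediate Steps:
M(G) = -5 + 2*G
d(M(-1), U)**3 = (-7)**3 = -343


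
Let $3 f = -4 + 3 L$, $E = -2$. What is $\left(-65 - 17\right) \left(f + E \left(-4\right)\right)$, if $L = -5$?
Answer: $- \frac{410}{3} \approx -136.67$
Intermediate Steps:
$f = - \frac{19}{3}$ ($f = \frac{-4 + 3 \left(-5\right)}{3} = \frac{-4 - 15}{3} = \frac{1}{3} \left(-19\right) = - \frac{19}{3} \approx -6.3333$)
$\left(-65 - 17\right) \left(f + E \left(-4\right)\right) = \left(-65 - 17\right) \left(- \frac{19}{3} - -8\right) = - 82 \left(- \frac{19}{3} + 8\right) = \left(-82\right) \frac{5}{3} = - \frac{410}{3}$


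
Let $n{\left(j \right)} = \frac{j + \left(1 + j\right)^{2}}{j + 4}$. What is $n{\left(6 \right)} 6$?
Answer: $33$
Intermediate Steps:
$n{\left(j \right)} = \frac{j + \left(1 + j\right)^{2}}{4 + j}$
$n{\left(6 \right)} 6 = \frac{6 + \left(1 + 6\right)^{2}}{4 + 6} \cdot 6 = \frac{6 + 7^{2}}{10} \cdot 6 = \frac{6 + 49}{10} \cdot 6 = \frac{1}{10} \cdot 55 \cdot 6 = \frac{11}{2} \cdot 6 = 33$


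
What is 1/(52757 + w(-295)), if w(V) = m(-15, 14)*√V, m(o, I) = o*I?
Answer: 52757/2796310549 + 210*I*√295/2796310549 ≈ 1.8867e-5 + 1.2899e-6*I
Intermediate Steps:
m(o, I) = I*o
w(V) = -210*√V (w(V) = (14*(-15))*√V = -210*√V)
1/(52757 + w(-295)) = 1/(52757 - 210*I*√295)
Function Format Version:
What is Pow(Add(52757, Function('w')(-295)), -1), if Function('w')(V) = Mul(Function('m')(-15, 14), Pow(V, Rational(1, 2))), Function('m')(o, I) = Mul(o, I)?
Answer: Add(Rational(52757, 2796310549), Mul(Rational(210, 2796310549), I, Pow(295, Rational(1, 2)))) ≈ Add(1.8867e-5, Mul(1.2899e-6, I))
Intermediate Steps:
Function('m')(o, I) = Mul(I, o)
Function('w')(V) = Mul(-210, Pow(V, Rational(1, 2))) (Function('w')(V) = Mul(Mul(14, -15), Pow(V, Rational(1, 2))) = Mul(-210, Pow(V, Rational(1, 2))))
Pow(Add(52757, Function('w')(-295)), -1) = Pow(Add(52757, Mul(-210, Pow(-295, Rational(1, 2)))), -1) = Pow(Add(52757, Mul(-210, Mul(I, Pow(295, Rational(1, 2))))), -1) = Pow(Add(52757, Mul(-210, I, Pow(295, Rational(1, 2)))), -1)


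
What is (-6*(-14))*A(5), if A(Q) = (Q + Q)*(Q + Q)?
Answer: 8400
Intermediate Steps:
A(Q) = 4*Q² (A(Q) = (2*Q)*(2*Q) = 4*Q²)
(-6*(-14))*A(5) = (-6*(-14))*(4*5²) = 84*(4*25) = 84*100 = 8400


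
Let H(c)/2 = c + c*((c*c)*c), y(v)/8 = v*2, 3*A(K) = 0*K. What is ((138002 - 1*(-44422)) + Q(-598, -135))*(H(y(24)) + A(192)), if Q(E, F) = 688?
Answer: 7962908162119680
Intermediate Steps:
A(K) = 0 (A(K) = (0*K)/3 = (⅓)*0 = 0)
y(v) = 16*v (y(v) = 8*(v*2) = 8*(2*v) = 16*v)
H(c) = 2*c + 2*c⁴ (H(c) = 2*(c + c*((c*c)*c)) = 2*(c + c*(c²*c)) = 2*(c + c*c³) = 2*(c + c⁴) = 2*c + 2*c⁴)
((138002 - 1*(-44422)) + Q(-598, -135))*(H(y(24)) + A(192)) = ((138002 - 1*(-44422)) + 688)*(2*(16*24)*(1 + (16*24)³) + 0) = ((138002 + 44422) + 688)*(2*384*(1 + 384³) + 0) = (182424 + 688)*(2*384*(1 + 56623104) + 0) = 183112*(2*384*56623105 + 0) = 183112*(43486544640 + 0) = 183112*43486544640 = 7962908162119680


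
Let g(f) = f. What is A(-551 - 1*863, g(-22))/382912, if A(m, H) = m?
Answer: -707/191456 ≈ -0.0036928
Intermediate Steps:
A(-551 - 1*863, g(-22))/382912 = (-551 - 1*863)/382912 = (-551 - 863)*(1/382912) = -1414*1/382912 = -707/191456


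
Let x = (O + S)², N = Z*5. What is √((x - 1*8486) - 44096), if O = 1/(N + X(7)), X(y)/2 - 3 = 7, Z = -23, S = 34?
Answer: I*√464126109/95 ≈ 226.77*I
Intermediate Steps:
X(y) = 20 (X(y) = 6 + 2*7 = 6 + 14 = 20)
N = -115 (N = -23*5 = -115)
O = -1/95 (O = 1/(-115 + 20) = 1/(-95) = -1/95 ≈ -0.010526)
x = 10426441/9025 (x = (-1/95 + 34)² = (3229/95)² = 10426441/9025 ≈ 1155.3)
√((x - 1*8486) - 44096) = √((10426441/9025 - 1*8486) - 44096) = √((10426441/9025 - 8486) - 44096) = √(-66159709/9025 - 44096) = √(-464126109/9025) = I*√464126109/95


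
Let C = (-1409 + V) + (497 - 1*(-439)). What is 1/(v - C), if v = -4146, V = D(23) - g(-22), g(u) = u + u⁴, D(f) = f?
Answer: 1/230538 ≈ 4.3377e-6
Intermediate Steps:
V = -234211 (V = 23 - (-22 + (-22)⁴) = 23 - (-22 + 234256) = 23 - 1*234234 = 23 - 234234 = -234211)
C = -234684 (C = (-1409 - 234211) + (497 - 1*(-439)) = -235620 + (497 + 439) = -235620 + 936 = -234684)
1/(v - C) = 1/(-4146 - 1*(-234684)) = 1/(-4146 + 234684) = 1/230538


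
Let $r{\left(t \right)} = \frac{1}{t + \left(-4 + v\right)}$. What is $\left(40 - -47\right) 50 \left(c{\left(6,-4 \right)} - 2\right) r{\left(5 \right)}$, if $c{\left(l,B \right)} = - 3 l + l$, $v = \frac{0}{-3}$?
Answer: $-60900$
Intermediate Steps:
$v = 0$ ($v = 0 \left(- \frac{1}{3}\right) = 0$)
$c{\left(l,B \right)} = - 2 l$
$r{\left(t \right)} = \frac{1}{-4 + t}$ ($r{\left(t \right)} = \frac{1}{t + \left(-4 + 0\right)} = \frac{1}{t - 4} = \frac{1}{-4 + t}$)
$\left(40 - -47\right) 50 \left(c{\left(6,-4 \right)} - 2\right) r{\left(5 \right)} = \left(40 - -47\right) 50 \frac{\left(-2\right) 6 - 2}{-4 + 5} = \left(40 + 47\right) 50 \frac{-12 - 2}{1} = 87 \cdot 50 \left(\left(-14\right) 1\right) = 4350 \left(-14\right) = -60900$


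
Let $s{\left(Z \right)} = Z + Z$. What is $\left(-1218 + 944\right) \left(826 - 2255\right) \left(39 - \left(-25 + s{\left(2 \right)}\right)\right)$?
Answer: $23492760$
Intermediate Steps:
$s{\left(Z \right)} = 2 Z$
$\left(-1218 + 944\right) \left(826 - 2255\right) \left(39 - \left(-25 + s{\left(2 \right)}\right)\right) = \left(-1218 + 944\right) \left(826 - 2255\right) \left(39 + \left(25 - 2 \cdot 2\right)\right) = \left(-274\right) \left(-1429\right) \left(39 + \left(25 - 4\right)\right) = 391546 \left(39 + \left(25 - 4\right)\right) = 391546 \left(39 + 21\right) = 391546 \cdot 60 = 23492760$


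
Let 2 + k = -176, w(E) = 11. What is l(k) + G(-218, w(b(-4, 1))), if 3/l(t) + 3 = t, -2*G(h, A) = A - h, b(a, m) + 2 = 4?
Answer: -41455/362 ≈ -114.52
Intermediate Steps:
b(a, m) = 2 (b(a, m) = -2 + 4 = 2)
G(h, A) = h/2 - A/2 (G(h, A) = -(A - h)/2 = h/2 - A/2)
k = -178 (k = -2 - 176 = -178)
l(t) = 3/(-3 + t)
l(k) + G(-218, w(b(-4, 1))) = 3/(-3 - 178) + ((½)*(-218) - ½*11) = 3/(-181) + (-109 - 11/2) = 3*(-1/181) - 229/2 = -3/181 - 229/2 = -41455/362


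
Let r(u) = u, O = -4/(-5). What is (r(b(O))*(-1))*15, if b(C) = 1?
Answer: -15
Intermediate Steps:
O = ⅘ (O = -4*(-⅕) = ⅘ ≈ 0.80000)
(r(b(O))*(-1))*15 = (1*(-1))*15 = -1*15 = -15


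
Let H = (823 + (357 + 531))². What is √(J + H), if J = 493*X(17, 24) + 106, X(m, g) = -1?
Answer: √2927134 ≈ 1710.9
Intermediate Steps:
H = 2927521 (H = (823 + 888)² = 1711² = 2927521)
J = -387 (J = 493*(-1) + 106 = -493 + 106 = -387)
√(J + H) = √(-387 + 2927521) = √2927134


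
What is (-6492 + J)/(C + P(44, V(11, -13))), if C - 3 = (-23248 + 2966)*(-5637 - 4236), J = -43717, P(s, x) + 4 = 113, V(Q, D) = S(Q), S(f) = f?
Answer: -50209/200244298 ≈ -0.00025074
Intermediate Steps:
V(Q, D) = Q
P(s, x) = 109 (P(s, x) = -4 + 113 = 109)
C = 200244189 (C = 3 + (-23248 + 2966)*(-5637 - 4236) = 3 - 20282*(-9873) = 3 + 200244186 = 200244189)
(-6492 + J)/(C + P(44, V(11, -13))) = (-6492 - 43717)/(200244189 + 109) = -50209/200244298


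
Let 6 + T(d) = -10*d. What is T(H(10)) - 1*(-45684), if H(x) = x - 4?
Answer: 45618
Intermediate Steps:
H(x) = -4 + x
T(d) = -6 - 10*d
T(H(10)) - 1*(-45684) = (-6 - 10*(-4 + 10)) - 1*(-45684) = (-6 - 10*6) + 45684 = (-6 - 60) + 45684 = -66 + 45684 = 45618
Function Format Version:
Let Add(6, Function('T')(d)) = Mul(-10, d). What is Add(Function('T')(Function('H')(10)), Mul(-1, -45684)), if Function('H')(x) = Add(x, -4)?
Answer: 45618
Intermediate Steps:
Function('H')(x) = Add(-4, x)
Function('T')(d) = Add(-6, Mul(-10, d))
Add(Function('T')(Function('H')(10)), Mul(-1, -45684)) = Add(Add(-6, Mul(-10, Add(-4, 10))), Mul(-1, -45684)) = Add(Add(-6, Mul(-10, 6)), 45684) = Add(Add(-6, -60), 45684) = Add(-66, 45684) = 45618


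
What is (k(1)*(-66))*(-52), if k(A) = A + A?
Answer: 6864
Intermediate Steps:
k(A) = 2*A
(k(1)*(-66))*(-52) = ((2*1)*(-66))*(-52) = (2*(-66))*(-52) = -132*(-52) = 6864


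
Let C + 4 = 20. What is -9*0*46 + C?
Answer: 16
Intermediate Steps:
C = 16 (C = -4 + 20 = 16)
-9*0*46 + C = -9*0*46 + 16 = 0*46 + 16 = 0 + 16 = 16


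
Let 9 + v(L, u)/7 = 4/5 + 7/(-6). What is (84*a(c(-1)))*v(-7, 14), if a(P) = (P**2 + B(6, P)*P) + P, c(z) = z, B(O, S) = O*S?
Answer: -165228/5 ≈ -33046.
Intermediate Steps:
v(L, u) = -1967/30 (v(L, u) = -63 + 7*(4/5 + 7/(-6)) = -63 + 7*(4*(1/5) + 7*(-1/6)) = -63 + 7*(4/5 - 7/6) = -63 + 7*(-11/30) = -63 - 77/30 = -1967/30)
a(P) = P + 7*P**2 (a(P) = (P**2 + (6*P)*P) + P = (P**2 + 6*P**2) + P = 7*P**2 + P = P + 7*P**2)
(84*a(c(-1)))*v(-7, 14) = (84*(-(1 + 7*(-1))))*(-1967/30) = (84*(-(1 - 7)))*(-1967/30) = (84*(-1*(-6)))*(-1967/30) = (84*6)*(-1967/30) = 504*(-1967/30) = -165228/5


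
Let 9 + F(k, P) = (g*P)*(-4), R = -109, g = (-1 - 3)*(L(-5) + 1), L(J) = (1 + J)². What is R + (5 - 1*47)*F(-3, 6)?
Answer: -68275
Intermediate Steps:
g = -68 (g = (-1 - 3)*((1 - 5)² + 1) = -4*((-4)² + 1) = -4*(16 + 1) = -4*17 = -68)
F(k, P) = -9 + 272*P (F(k, P) = -9 - 68*P*(-4) = -9 + 272*P)
R + (5 - 1*47)*F(-3, 6) = -109 + (5 - 1*47)*(-9 + 272*6) = -109 + (5 - 47)*(-9 + 1632) = -109 - 42*1623 = -109 - 68166 = -68275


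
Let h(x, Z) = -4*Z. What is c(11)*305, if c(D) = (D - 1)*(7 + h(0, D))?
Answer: -112850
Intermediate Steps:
c(D) = (-1 + D)*(7 - 4*D) (c(D) = (D - 1)*(7 - 4*D) = (-1 + D)*(7 - 4*D))
c(11)*305 = (-7 - 4*11² + 11*11)*305 = (-7 - 4*121 + 121)*305 = (-7 - 484 + 121)*305 = -370*305 = -112850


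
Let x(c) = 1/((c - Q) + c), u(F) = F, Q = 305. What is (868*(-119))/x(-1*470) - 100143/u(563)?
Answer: 72400877877/563 ≈ 1.2860e+8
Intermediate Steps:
x(c) = 1/(-305 + 2*c) (x(c) = 1/((c - 1*305) + c) = 1/((c - 305) + c) = 1/((-305 + c) + c) = 1/(-305 + 2*c))
(868*(-119))/x(-1*470) - 100143/u(563) = (868*(-119))/(1/(-305 + 2*(-1*470))) - 100143/563 = -103292/(1/(-305 + 2*(-470))) - 100143*1/563 = -103292/(1/(-305 - 940)) - 100143/563 = -103292/(1/(-1245)) - 100143/563 = -103292/(-1/1245) - 100143/563 = -103292*(-1245) - 100143/563 = 128598540 - 100143/563 = 72400877877/563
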